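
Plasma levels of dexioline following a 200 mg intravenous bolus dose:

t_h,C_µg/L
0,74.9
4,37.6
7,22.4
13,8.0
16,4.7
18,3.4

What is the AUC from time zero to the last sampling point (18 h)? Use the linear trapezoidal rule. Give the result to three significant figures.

Trapezoidal AUC_0→18:
  [0→4]: (74.9+37.6)/2 × 4 = 225.0
  [4→7]: (37.6+22.4)/2 × 3 = 90.0
  [7→13]: (22.4+8.0)/2 × 6 = 91.2
  [13→16]: (8.0+4.7)/2 × 3 = 19.05
  [16→18]: (4.7+3.4)/2 × 2 = 8.1
  Sum = 433.35 µg/L·h

AUC = 433 µg/L·h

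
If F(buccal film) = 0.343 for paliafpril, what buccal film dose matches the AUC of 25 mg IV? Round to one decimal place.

For equal systemic exposure: F × D_ev = D_iv
D_ev = D_iv / F = 25 / 0.343 = 72.8863 mg

D_buccal = 72.9 mg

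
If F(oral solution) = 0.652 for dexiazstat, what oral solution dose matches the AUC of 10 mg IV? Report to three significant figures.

For equal systemic exposure: F × D_ev = D_iv
D_ev = D_iv / F = 10 / 0.652 = 15.3374 mg

D_oral = 15.3 mg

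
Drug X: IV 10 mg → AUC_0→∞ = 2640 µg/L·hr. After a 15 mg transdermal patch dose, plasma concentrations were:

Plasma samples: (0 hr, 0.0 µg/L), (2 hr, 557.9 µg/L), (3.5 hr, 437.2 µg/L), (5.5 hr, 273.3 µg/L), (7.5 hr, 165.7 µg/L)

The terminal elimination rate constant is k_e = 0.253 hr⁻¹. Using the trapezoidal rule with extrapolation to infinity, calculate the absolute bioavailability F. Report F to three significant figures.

Trapezoidal AUC_0→7.5 (transdermal patch):
  [0→2]: (0.0+557.9)/2 × 2 = 557.9
  [2→3.5]: (557.9+437.2)/2 × 1.5 = 746.325
  [3.5→5.5]: (437.2+273.3)/2 × 2 = 710.5
  [5.5→7.5]: (273.3+165.7)/2 × 2 = 439.0
  Sum = 2453.725 µg/L·hr
Tail: C_last/k_e = 165.7/0.253 = 654.941
AUC_0→∞ (transdermal patch) = 2453.725 + 654.941 = 3108.666 µg/L·hr
F = (AUC_ev/D_ev)/(AUC_iv/D_iv) = (3108.666/15)/(2640/10) = 207.2444/264 = 0.7850

F = 0.785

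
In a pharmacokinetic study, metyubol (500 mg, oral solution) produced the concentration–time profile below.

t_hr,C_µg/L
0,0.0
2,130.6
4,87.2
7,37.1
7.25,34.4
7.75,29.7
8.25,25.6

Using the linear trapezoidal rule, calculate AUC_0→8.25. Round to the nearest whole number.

AUC = 574 µg/L·hr

Trapezoidal AUC_0→8.25:
  [0→2]: (0.0+130.6)/2 × 2 = 130.6
  [2→4]: (130.6+87.2)/2 × 2 = 217.8
  [4→7]: (87.2+37.1)/2 × 3 = 186.45
  [7→7.25]: (37.1+34.4)/2 × 0.25 = 8.9375
  [7.25→7.75]: (34.4+29.7)/2 × 0.5 = 16.025
  [7.75→8.25]: (29.7+25.6)/2 × 0.5 = 13.825
  Sum = 573.6375 µg/L·hr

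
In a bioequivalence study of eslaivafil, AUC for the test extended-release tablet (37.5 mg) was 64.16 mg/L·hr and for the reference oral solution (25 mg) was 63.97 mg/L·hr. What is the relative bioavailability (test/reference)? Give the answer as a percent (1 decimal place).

F_rel = 66.9%

F_rel = (AUC_test/D_test) / (AUC_ref/D_ref)
      = (64.16/37.5) / (63.97/25)
      = 1.71093 / 2.5588 = 0.6686 = 66.86%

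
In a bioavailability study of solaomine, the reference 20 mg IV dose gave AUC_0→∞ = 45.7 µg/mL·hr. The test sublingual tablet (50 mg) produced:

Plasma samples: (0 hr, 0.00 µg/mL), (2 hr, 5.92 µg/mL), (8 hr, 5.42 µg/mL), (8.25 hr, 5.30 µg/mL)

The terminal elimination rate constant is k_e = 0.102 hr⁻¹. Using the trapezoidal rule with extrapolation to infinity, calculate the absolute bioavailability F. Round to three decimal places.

Trapezoidal AUC_0→8.25 (sublingual tablet):
  [0→2]: (0.00+5.92)/2 × 2 = 5.92
  [2→8]: (5.92+5.42)/2 × 6 = 34.02
  [8→8.25]: (5.42+5.30)/2 × 0.25 = 1.34
  Sum = 41.28 µg/mL·hr
Tail: C_last/k_e = 5.30/0.102 = 51.961
AUC_0→∞ (sublingual tablet) = 41.28 + 51.961 = 93.241 µg/mL·hr
F = (AUC_ev/D_ev)/(AUC_iv/D_iv) = (93.241/50)/(45.7/20) = 1.86482/2.285 = 0.8161

F = 0.816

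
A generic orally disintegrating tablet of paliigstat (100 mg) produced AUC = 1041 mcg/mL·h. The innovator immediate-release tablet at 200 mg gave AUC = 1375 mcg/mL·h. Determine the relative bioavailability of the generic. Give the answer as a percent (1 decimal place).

F_rel = 151.4%

F_rel = (AUC_test/D_test) / (AUC_ref/D_ref)
      = (1041/100) / (1375/200)
      = 10.41 / 6.875 = 1.5142 = 151.42%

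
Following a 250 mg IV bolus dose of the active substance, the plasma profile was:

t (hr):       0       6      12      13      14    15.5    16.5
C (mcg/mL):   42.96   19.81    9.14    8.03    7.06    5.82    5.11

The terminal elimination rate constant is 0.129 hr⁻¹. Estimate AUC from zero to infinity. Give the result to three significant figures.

AUC = 346 mcg/mL·hr

Trapezoidal AUC_0→16.5:
  [0→6]: (42.96+19.81)/2 × 6 = 188.31
  [6→12]: (19.81+9.14)/2 × 6 = 86.85
  [12→13]: (9.14+8.03)/2 × 1 = 8.585
  [13→14]: (8.03+7.06)/2 × 1 = 7.545
  [14→15.5]: (7.06+5.82)/2 × 1.5 = 9.66
  [15.5→16.5]: (5.82+5.11)/2 × 1 = 5.465
  Sum = 306.415 mcg/mL·hr
Extrapolated tail: C_last / k_e = 5.11 / 0.129 = 39.612
AUC_0→∞ = 306.415 + 39.612 = 346.027 mcg/mL·hr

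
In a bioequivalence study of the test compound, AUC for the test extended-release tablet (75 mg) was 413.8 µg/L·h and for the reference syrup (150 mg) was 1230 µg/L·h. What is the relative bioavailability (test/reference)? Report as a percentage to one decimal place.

F_rel = 67.3%

F_rel = (AUC_test/D_test) / (AUC_ref/D_ref)
      = (413.8/75) / (1230/150)
      = 5.51733 / 8.2 = 0.6728 = 67.28%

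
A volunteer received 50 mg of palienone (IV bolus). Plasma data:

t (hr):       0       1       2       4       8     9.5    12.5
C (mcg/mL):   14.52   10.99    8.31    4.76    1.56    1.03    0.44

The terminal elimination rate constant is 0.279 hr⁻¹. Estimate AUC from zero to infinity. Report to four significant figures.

AUC = 53.84 mcg/mL·hr

Trapezoidal AUC_0→12.5:
  [0→1]: (14.52+10.99)/2 × 1 = 12.755
  [1→2]: (10.99+8.31)/2 × 1 = 9.65
  [2→4]: (8.31+4.76)/2 × 2 = 13.07
  [4→8]: (4.76+1.56)/2 × 4 = 12.64
  [8→9.5]: (1.56+1.03)/2 × 1.5 = 1.9425
  [9.5→12.5]: (1.03+0.44)/2 × 3 = 2.205
  Sum = 52.2625 mcg/mL·hr
Extrapolated tail: C_last / k_e = 0.44 / 0.279 = 1.577
AUC_0→∞ = 52.2625 + 1.577 = 53.8395 mcg/mL·hr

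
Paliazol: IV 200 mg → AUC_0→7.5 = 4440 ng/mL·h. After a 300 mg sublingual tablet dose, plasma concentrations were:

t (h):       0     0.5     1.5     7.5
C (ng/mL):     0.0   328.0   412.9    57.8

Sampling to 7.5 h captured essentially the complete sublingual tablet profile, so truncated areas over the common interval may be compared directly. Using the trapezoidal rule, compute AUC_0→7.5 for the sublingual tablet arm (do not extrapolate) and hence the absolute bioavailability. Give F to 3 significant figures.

F = 0.280

Trapezoidal AUC_0→7.5 (sublingual tablet):
  [0→0.5]: (0.0+328.0)/2 × 0.5 = 82.0
  [0.5→1.5]: (328.0+412.9)/2 × 1 = 370.45
  [1.5→7.5]: (412.9+57.8)/2 × 6 = 1412.1
  Sum = 1864.55 ng/mL·h
F = (AUC_ev/D_ev)/(AUC_iv/D_iv) = (1864.55/300)/(4440/200) = 6.21517/22.2 = 0.2800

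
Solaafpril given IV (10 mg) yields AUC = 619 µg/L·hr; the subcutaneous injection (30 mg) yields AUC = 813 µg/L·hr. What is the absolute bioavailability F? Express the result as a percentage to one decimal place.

F = 43.8%

F = (AUC_ev / D_ev) / (AUC_iv / D_iv)
  = (813/30) / (619/10)
  = 27.1 / 61.9 = 0.4378
  = 43.78%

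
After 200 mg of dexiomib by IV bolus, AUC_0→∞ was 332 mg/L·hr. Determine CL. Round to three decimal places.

CL = Dose_iv / AUC_0→∞
   = 200 / 332 = 0.60241 L/hr

CL = 0.602 L/hr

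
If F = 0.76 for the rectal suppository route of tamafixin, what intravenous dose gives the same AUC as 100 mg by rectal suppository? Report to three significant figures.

Systemic exposure from an extravascular dose = F × D_ev, so the equivalent IV dose is F × D_ev.
D_iv = F × D_ev = 0.76 × 100 = 76 mg

D_iv = 76.0 mg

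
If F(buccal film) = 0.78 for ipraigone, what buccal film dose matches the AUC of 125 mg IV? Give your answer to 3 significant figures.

For equal systemic exposure: F × D_ev = D_iv
D_ev = D_iv / F = 125 / 0.78 = 160.256 mg

D_buccal = 160 mg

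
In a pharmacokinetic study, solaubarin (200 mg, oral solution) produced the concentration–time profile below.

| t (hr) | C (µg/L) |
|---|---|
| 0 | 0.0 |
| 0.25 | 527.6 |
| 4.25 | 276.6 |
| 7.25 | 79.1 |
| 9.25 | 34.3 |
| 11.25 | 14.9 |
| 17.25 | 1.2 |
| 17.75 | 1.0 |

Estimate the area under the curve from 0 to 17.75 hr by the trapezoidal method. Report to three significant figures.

Trapezoidal AUC_0→17.75:
  [0→0.25]: (0.0+527.6)/2 × 0.25 = 65.95
  [0.25→4.25]: (527.6+276.6)/2 × 4 = 1608.4
  [4.25→7.25]: (276.6+79.1)/2 × 3 = 533.55
  [7.25→9.25]: (79.1+34.3)/2 × 2 = 113.4
  [9.25→11.25]: (34.3+14.9)/2 × 2 = 49.2
  [11.25→17.25]: (14.9+1.2)/2 × 6 = 48.3
  [17.25→17.75]: (1.2+1.0)/2 × 0.5 = 0.55
  Sum = 2419.35 µg/L·hr

AUC = 2420 µg/L·hr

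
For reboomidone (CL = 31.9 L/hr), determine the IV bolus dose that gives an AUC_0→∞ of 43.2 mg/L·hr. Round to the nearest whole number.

Dose_iv = CL × AUC_0→∞
     = 31.9 × 43.2 = 1378.08 mg

Dose = 1378 mg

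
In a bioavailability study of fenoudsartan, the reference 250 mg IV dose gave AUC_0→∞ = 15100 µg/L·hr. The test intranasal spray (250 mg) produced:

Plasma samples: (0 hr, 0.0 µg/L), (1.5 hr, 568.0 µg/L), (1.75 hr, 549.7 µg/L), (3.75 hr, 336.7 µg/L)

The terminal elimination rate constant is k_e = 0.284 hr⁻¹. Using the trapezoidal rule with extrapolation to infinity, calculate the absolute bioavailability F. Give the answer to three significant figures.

Trapezoidal AUC_0→3.75 (intranasal spray):
  [0→1.5]: (0.0+568.0)/2 × 1.5 = 426.0
  [1.5→1.75]: (568.0+549.7)/2 × 0.25 = 139.7125
  [1.75→3.75]: (549.7+336.7)/2 × 2 = 886.4
  Sum = 1452.1125 µg/L·hr
Tail: C_last/k_e = 336.7/0.284 = 1185.563
AUC_0→∞ (intranasal spray) = 1452.1125 + 1185.563 = 2637.6755 µg/L·hr
F = (AUC_ev/D_ev)/(AUC_iv/D_iv) = (2637.6755/250)/(15100/250) = 10.550702/60.4 = 0.1747

F = 0.175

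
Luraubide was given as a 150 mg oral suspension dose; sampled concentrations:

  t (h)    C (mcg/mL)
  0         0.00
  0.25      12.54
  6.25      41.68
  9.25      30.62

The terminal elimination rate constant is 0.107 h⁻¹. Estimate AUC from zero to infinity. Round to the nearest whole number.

Trapezoidal AUC_0→9.25:
  [0→0.25]: (0.00+12.54)/2 × 0.25 = 1.5675
  [0.25→6.25]: (12.54+41.68)/2 × 6 = 162.66
  [6.25→9.25]: (41.68+30.62)/2 × 3 = 108.45
  Sum = 272.6775 mcg/mL·h
Extrapolated tail: C_last / k_e = 30.62 / 0.107 = 286.168
AUC_0→∞ = 272.6775 + 286.168 = 558.8455 mcg/mL·h

AUC = 559 mcg/mL·h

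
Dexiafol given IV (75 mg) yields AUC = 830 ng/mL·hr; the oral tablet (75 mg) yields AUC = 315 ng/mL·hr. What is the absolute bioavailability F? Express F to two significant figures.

F = 0.38

F = (AUC_ev / D_ev) / (AUC_iv / D_iv)
  = (315/75) / (830/75)
  = 4.2 / 11.0667 = 0.3795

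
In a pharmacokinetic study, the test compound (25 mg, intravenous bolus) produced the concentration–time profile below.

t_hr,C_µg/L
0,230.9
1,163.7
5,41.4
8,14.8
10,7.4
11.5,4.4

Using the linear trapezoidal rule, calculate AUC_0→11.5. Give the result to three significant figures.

Trapezoidal AUC_0→11.5:
  [0→1]: (230.9+163.7)/2 × 1 = 197.3
  [1→5]: (163.7+41.4)/2 × 4 = 410.2
  [5→8]: (41.4+14.8)/2 × 3 = 84.3
  [8→10]: (14.8+7.4)/2 × 2 = 22.2
  [10→11.5]: (7.4+4.4)/2 × 1.5 = 8.85
  Sum = 722.85 µg/L·hr

AUC = 723 µg/L·hr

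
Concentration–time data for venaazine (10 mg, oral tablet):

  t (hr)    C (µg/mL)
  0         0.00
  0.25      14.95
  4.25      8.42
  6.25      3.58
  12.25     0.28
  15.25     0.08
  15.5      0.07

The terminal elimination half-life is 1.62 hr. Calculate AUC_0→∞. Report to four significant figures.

Trapezoidal AUC_0→15.5:
  [0→0.25]: (0.00+14.95)/2 × 0.25 = 1.86875
  [0.25→4.25]: (14.95+8.42)/2 × 4 = 46.74
  [4.25→6.25]: (8.42+3.58)/2 × 2 = 12.0
  [6.25→12.25]: (3.58+0.28)/2 × 6 = 11.58
  [12.25→15.25]: (0.28+0.08)/2 × 3 = 0.54
  [15.25→15.5]: (0.08+0.07)/2 × 0.25 = 0.01875
  Sum = 72.7475 µg/mL·hr
k_e = ln2 / t½ = 0.693147 / 1.62 = 0.4279 hr^-1
Extrapolated tail: C_last / k_e = 0.07 / 0.4279 = 0.164
AUC_0→∞ = 72.7475 + 0.164 = 72.9115 µg/mL·hr

AUC = 72.91 µg/mL·hr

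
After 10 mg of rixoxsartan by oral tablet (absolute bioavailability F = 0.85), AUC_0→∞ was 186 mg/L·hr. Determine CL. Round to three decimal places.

CL = 0.046 L/hr

CL = F × Dose / AUC_0→∞
   = 0.85 × 10 / 186 = 0.0456989 L/hr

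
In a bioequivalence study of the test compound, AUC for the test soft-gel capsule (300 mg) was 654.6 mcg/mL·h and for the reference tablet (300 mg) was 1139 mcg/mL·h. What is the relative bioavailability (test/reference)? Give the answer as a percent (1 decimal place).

F_rel = 57.5%

F_rel = (AUC_test/D_test) / (AUC_ref/D_ref)
      = (654.6/300) / (1139/300)
      = 2.182 / 3.79667 = 0.5747 = 57.47%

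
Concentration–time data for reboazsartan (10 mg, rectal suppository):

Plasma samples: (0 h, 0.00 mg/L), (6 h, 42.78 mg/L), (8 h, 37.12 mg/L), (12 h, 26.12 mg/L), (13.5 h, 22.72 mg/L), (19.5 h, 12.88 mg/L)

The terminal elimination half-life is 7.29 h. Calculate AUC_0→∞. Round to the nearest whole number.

Trapezoidal AUC_0→19.5:
  [0→6]: (0.00+42.78)/2 × 6 = 128.34
  [6→8]: (42.78+37.12)/2 × 2 = 79.9
  [8→12]: (37.12+26.12)/2 × 4 = 126.48
  [12→13.5]: (26.12+22.72)/2 × 1.5 = 36.63
  [13.5→19.5]: (22.72+12.88)/2 × 6 = 106.8
  Sum = 478.15 mg/L·h
k_e = ln2 / t½ = 0.693147 / 7.29 = 0.0951 h^-1
Extrapolated tail: C_last / k_e = 12.88 / 0.0951 = 135.436
AUC_0→∞ = 478.15 + 135.436 = 613.586 mg/L·h

AUC = 614 mg/L·h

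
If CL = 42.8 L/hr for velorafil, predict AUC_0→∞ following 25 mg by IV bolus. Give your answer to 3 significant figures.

AUC = 0.584 mg/L·hr

AUC_0→∞ = Dose_iv / CL
        = 25 / 42.8 = 0.584112 mg/L·hr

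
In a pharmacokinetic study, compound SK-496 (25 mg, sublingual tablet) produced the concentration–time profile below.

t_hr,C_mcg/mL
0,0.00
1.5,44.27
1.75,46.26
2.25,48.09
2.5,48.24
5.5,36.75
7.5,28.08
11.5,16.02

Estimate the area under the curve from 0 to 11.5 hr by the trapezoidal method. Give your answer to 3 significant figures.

AUC = 361 mcg/mL·hr

Trapezoidal AUC_0→11.5:
  [0→1.5]: (0.00+44.27)/2 × 1.5 = 33.2025
  [1.5→1.75]: (44.27+46.26)/2 × 0.25 = 11.31625
  [1.75→2.25]: (46.26+48.09)/2 × 0.5 = 23.5875
  [2.25→2.5]: (48.09+48.24)/2 × 0.25 = 12.04125
  [2.5→5.5]: (48.24+36.75)/2 × 3 = 127.485
  [5.5→7.5]: (36.75+28.08)/2 × 2 = 64.83
  [7.5→11.5]: (28.08+16.02)/2 × 4 = 88.2
  Sum = 360.6625 mcg/mL·hr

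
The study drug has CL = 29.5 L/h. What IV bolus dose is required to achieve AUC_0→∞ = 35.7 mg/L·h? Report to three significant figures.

Dose_iv = CL × AUC_0→∞
     = 29.5 × 35.7 = 1053.15 mg

Dose = 1050 mg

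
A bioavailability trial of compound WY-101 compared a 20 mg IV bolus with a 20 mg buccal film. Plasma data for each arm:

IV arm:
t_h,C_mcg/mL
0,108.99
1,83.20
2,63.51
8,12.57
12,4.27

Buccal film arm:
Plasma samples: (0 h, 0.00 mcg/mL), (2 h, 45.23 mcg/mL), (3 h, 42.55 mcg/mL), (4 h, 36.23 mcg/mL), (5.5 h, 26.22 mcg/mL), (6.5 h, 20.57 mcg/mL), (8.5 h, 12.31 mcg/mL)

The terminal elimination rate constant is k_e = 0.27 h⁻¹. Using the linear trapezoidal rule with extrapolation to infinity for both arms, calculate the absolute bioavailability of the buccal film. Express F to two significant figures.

F = 0.62

Trapezoidal AUC_0→12 (IV):
  [0→1]: (108.99+83.20)/2 × 1 = 96.095
  [1→2]: (83.20+63.51)/2 × 1 = 73.355
  [2→8]: (63.51+12.57)/2 × 6 = 228.24
  [8→12]: (12.57+4.27)/2 × 4 = 33.68
  Sum = 431.37 mcg/mL·h
IV tail: 4.27/0.27 = 15.815; AUC_iv,0→∞ = 431.37 + 15.815 = 447.185 mcg/mL·h
Trapezoidal AUC_0→8.5 (buccal film):
  [0→2]: (0.00+45.23)/2 × 2 = 45.23
  [2→3]: (45.23+42.55)/2 × 1 = 43.89
  [3→4]: (42.55+36.23)/2 × 1 = 39.39
  [4→5.5]: (36.23+26.22)/2 × 1.5 = 46.8375
  [5.5→6.5]: (26.22+20.57)/2 × 1 = 23.395
  [6.5→8.5]: (20.57+12.31)/2 × 2 = 32.88
  Sum = 231.6225 mcg/mL·h
buccal film tail: 12.31/0.27 = 45.593; AUC_ev,0→∞ = 231.6225 + 45.593 = 277.2155 mcg/mL·h
F = (AUC_ev/D_ev)/(AUC_iv/D_iv) = (277.2155/20)/(447.185/20) = 13.860775/22.35925 = 0.6199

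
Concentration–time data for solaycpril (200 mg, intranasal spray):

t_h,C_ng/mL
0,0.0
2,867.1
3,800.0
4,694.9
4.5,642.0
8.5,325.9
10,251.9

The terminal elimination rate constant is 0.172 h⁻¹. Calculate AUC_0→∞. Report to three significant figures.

AUC = 6620 ng/mL·h

Trapezoidal AUC_0→10:
  [0→2]: (0.0+867.1)/2 × 2 = 867.1
  [2→3]: (867.1+800.0)/2 × 1 = 833.55
  [3→4]: (800.0+694.9)/2 × 1 = 747.45
  [4→4.5]: (694.9+642.0)/2 × 0.5 = 334.225
  [4.5→8.5]: (642.0+325.9)/2 × 4 = 1935.8
  [8.5→10]: (325.9+251.9)/2 × 1.5 = 433.35
  Sum = 5151.475 ng/mL·h
Extrapolated tail: C_last / k_e = 251.9 / 0.172 = 1464.535
AUC_0→∞ = 5151.475 + 1464.535 = 6616.01 ng/mL·h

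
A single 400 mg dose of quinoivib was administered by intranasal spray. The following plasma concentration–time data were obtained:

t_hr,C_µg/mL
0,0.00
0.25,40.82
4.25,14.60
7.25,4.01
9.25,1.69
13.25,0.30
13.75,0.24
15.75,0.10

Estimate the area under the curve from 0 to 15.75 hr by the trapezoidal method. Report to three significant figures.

AUC = 154 µg/mL·hr

Trapezoidal AUC_0→15.75:
  [0→0.25]: (0.00+40.82)/2 × 0.25 = 5.1025
  [0.25→4.25]: (40.82+14.60)/2 × 4 = 110.84
  [4.25→7.25]: (14.60+4.01)/2 × 3 = 27.915
  [7.25→9.25]: (4.01+1.69)/2 × 2 = 5.7
  [9.25→13.25]: (1.69+0.30)/2 × 4 = 3.98
  [13.25→13.75]: (0.30+0.24)/2 × 0.5 = 0.135
  [13.75→15.75]: (0.24+0.10)/2 × 2 = 0.34
  Sum = 154.0125 µg/mL·hr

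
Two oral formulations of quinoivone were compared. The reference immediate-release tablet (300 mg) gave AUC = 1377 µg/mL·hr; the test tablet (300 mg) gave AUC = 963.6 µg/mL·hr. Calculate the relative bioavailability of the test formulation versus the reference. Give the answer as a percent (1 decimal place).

F_rel = (AUC_test/D_test) / (AUC_ref/D_ref)
      = (963.6/300) / (1377/300)
      = 3.212 / 4.59 = 0.6998 = 69.98%

F_rel = 70.0%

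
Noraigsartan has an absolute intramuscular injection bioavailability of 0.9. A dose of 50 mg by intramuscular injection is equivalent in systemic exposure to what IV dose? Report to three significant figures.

D_iv = 45.0 mg

Systemic exposure from an extravascular dose = F × D_ev, so the equivalent IV dose is F × D_ev.
D_iv = F × D_ev = 0.9 × 50 = 45 mg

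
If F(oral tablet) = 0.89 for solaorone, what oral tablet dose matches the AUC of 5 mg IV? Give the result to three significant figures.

For equal systemic exposure: F × D_ev = D_iv
D_ev = D_iv / F = 5 / 0.89 = 5.61798 mg

D_oral = 5.62 mg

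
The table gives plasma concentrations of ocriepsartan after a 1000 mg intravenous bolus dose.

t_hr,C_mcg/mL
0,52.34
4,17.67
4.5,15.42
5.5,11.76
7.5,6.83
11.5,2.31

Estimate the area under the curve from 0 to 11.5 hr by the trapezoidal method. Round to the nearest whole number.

Trapezoidal AUC_0→11.5:
  [0→4]: (52.34+17.67)/2 × 4 = 140.02
  [4→4.5]: (17.67+15.42)/2 × 0.5 = 8.2725
  [4.5→5.5]: (15.42+11.76)/2 × 1 = 13.59
  [5.5→7.5]: (11.76+6.83)/2 × 2 = 18.59
  [7.5→11.5]: (6.83+2.31)/2 × 4 = 18.28
  Sum = 198.7525 mcg/mL·hr

AUC = 199 mcg/mL·hr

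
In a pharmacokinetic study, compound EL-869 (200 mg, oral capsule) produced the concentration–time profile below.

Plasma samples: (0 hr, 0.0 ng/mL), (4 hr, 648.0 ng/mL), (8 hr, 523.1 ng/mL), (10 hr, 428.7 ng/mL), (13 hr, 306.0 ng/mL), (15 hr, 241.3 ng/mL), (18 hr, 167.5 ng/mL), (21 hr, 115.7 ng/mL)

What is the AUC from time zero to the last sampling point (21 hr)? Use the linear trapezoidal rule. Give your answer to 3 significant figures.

Trapezoidal AUC_0→21:
  [0→4]: (0.0+648.0)/2 × 4 = 1296.0
  [4→8]: (648.0+523.1)/2 × 4 = 2342.2
  [8→10]: (523.1+428.7)/2 × 2 = 951.8
  [10→13]: (428.7+306.0)/2 × 3 = 1102.05
  [13→15]: (306.0+241.3)/2 × 2 = 547.3
  [15→18]: (241.3+167.5)/2 × 3 = 613.2
  [18→21]: (167.5+115.7)/2 × 3 = 424.8
  Sum = 7277.35 ng/mL·hr

AUC = 7280 ng/mL·hr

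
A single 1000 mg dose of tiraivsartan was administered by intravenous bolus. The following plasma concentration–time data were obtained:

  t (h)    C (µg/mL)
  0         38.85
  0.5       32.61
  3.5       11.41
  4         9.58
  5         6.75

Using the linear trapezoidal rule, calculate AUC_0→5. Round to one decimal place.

AUC = 97.3 µg/mL·h

Trapezoidal AUC_0→5:
  [0→0.5]: (38.85+32.61)/2 × 0.5 = 17.865
  [0.5→3.5]: (32.61+11.41)/2 × 3 = 66.03
  [3.5→4]: (11.41+9.58)/2 × 0.5 = 5.2475
  [4→5]: (9.58+6.75)/2 × 1 = 8.165
  Sum = 97.3075 µg/mL·h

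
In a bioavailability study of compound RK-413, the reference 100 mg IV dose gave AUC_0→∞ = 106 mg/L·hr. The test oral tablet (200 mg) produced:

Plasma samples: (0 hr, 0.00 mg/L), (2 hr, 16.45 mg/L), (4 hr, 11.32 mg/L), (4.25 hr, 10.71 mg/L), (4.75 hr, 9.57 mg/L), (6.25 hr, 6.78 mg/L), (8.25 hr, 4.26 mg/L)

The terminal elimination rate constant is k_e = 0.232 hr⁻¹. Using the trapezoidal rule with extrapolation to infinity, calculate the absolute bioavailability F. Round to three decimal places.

Trapezoidal AUC_0→8.25 (oral tablet):
  [0→2]: (0.00+16.45)/2 × 2 = 16.45
  [2→4]: (16.45+11.32)/2 × 2 = 27.77
  [4→4.25]: (11.32+10.71)/2 × 0.25 = 2.75375
  [4.25→4.75]: (10.71+9.57)/2 × 0.5 = 5.07
  [4.75→6.25]: (9.57+6.78)/2 × 1.5 = 12.2625
  [6.25→8.25]: (6.78+4.26)/2 × 2 = 11.04
  Sum = 75.34625 mg/L·hr
Tail: C_last/k_e = 4.26/0.232 = 18.362
AUC_0→∞ (oral tablet) = 75.34625 + 18.362 = 93.70825 mg/L·hr
F = (AUC_ev/D_ev)/(AUC_iv/D_iv) = (93.70825/200)/(106/100) = 0.46854125/1.06 = 0.4420

F = 0.442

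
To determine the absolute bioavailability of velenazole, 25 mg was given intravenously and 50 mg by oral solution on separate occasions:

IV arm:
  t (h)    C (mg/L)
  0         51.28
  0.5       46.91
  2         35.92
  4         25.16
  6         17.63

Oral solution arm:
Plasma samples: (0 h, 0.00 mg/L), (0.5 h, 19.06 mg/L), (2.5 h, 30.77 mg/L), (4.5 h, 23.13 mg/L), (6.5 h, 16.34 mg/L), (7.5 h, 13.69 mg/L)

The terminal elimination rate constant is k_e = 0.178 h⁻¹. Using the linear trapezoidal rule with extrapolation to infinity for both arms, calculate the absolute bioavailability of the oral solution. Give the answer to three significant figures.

F = 0.414

Trapezoidal AUC_0→6 (IV):
  [0→0.5]: (51.28+46.91)/2 × 0.5 = 24.5475
  [0.5→2]: (46.91+35.92)/2 × 1.5 = 62.1225
  [2→4]: (35.92+25.16)/2 × 2 = 61.08
  [4→6]: (25.16+17.63)/2 × 2 = 42.79
  Sum = 190.54 mg/L·h
IV tail: 17.63/0.178 = 99.045; AUC_iv,0→∞ = 190.54 + 99.045 = 289.585 mg/L·h
Trapezoidal AUC_0→7.5 (oral solution):
  [0→0.5]: (0.00+19.06)/2 × 0.5 = 4.765
  [0.5→2.5]: (19.06+30.77)/2 × 2 = 49.83
  [2.5→4.5]: (30.77+23.13)/2 × 2 = 53.9
  [4.5→6.5]: (23.13+16.34)/2 × 2 = 39.47
  [6.5→7.5]: (16.34+13.69)/2 × 1 = 15.015
  Sum = 162.98 mg/L·h
oral solution tail: 13.69/0.178 = 76.910; AUC_ev,0→∞ = 162.98 + 76.910 = 239.89 mg/L·h
F = (AUC_ev/D_ev)/(AUC_iv/D_iv) = (239.89/50)/(289.585/25) = 4.7978/11.5834 = 0.4142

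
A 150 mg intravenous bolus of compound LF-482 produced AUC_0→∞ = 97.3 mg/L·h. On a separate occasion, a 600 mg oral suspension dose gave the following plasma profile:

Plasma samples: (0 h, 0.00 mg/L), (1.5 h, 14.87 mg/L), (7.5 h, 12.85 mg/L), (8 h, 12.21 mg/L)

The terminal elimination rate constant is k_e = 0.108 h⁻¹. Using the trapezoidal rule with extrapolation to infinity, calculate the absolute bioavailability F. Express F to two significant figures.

Trapezoidal AUC_0→8 (oral suspension):
  [0→1.5]: (0.00+14.87)/2 × 1.5 = 11.1525
  [1.5→7.5]: (14.87+12.85)/2 × 6 = 83.16
  [7.5→8]: (12.85+12.21)/2 × 0.5 = 6.265
  Sum = 100.5775 mg/L·h
Tail: C_last/k_e = 12.21/0.108 = 113.056
AUC_0→∞ (oral suspension) = 100.5775 + 113.056 = 213.6335 mg/L·h
F = (AUC_ev/D_ev)/(AUC_iv/D_iv) = (213.6335/600)/(97.3/150) = 0.356056/0.648667 = 0.5489

F = 0.55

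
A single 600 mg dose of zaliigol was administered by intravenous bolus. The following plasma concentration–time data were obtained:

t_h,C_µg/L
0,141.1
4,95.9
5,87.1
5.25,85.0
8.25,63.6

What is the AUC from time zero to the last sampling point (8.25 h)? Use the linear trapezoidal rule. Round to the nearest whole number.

AUC = 810 µg/L·h

Trapezoidal AUC_0→8.25:
  [0→4]: (141.1+95.9)/2 × 4 = 474.0
  [4→5]: (95.9+87.1)/2 × 1 = 91.5
  [5→5.25]: (87.1+85.0)/2 × 0.25 = 21.5125
  [5.25→8.25]: (85.0+63.6)/2 × 3 = 222.9
  Sum = 809.9125 µg/L·h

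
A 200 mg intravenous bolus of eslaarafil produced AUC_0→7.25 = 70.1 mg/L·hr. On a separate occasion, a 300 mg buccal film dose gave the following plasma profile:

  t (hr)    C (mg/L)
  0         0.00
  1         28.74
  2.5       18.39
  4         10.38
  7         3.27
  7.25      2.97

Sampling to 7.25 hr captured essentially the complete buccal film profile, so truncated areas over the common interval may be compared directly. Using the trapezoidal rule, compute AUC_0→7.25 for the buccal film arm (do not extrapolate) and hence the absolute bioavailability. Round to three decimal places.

Trapezoidal AUC_0→7.25 (buccal film):
  [0→1]: (0.00+28.74)/2 × 1 = 14.37
  [1→2.5]: (28.74+18.39)/2 × 1.5 = 35.3475
  [2.5→4]: (18.39+10.38)/2 × 1.5 = 21.5775
  [4→7]: (10.38+3.27)/2 × 3 = 20.475
  [7→7.25]: (3.27+2.97)/2 × 0.25 = 0.78
  Sum = 92.55 mg/L·hr
F = (AUC_ev/D_ev)/(AUC_iv/D_iv) = (92.55/300)/(70.1/200) = 0.3085/0.3505 = 0.8802

F = 0.880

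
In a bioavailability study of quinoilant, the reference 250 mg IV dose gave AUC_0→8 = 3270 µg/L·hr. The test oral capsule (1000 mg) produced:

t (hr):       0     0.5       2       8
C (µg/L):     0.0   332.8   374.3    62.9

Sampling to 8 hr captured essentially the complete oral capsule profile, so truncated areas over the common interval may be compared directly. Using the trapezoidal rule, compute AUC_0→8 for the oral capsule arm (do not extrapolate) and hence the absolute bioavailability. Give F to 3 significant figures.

F = 0.147

Trapezoidal AUC_0→8 (oral capsule):
  [0→0.5]: (0.0+332.8)/2 × 0.5 = 83.2
  [0.5→2]: (332.8+374.3)/2 × 1.5 = 530.325
  [2→8]: (374.3+62.9)/2 × 6 = 1311.6
  Sum = 1925.125 µg/L·hr
F = (AUC_ev/D_ev)/(AUC_iv/D_iv) = (1925.125/1000)/(3270/250) = 1.925125/13.08 = 0.1472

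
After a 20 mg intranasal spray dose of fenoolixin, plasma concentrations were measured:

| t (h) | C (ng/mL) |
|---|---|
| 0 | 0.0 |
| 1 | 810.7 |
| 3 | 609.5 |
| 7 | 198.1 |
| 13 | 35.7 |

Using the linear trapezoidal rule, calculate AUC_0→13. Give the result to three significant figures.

AUC = 4140 ng/mL·h

Trapezoidal AUC_0→13:
  [0→1]: (0.0+810.7)/2 × 1 = 405.35
  [1→3]: (810.7+609.5)/2 × 2 = 1420.2
  [3→7]: (609.5+198.1)/2 × 4 = 1615.2
  [7→13]: (198.1+35.7)/2 × 6 = 701.4
  Sum = 4142.15 ng/mL·h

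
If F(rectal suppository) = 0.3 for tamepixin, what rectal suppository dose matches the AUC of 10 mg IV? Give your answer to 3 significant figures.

For equal systemic exposure: F × D_ev = D_iv
D_ev = D_iv / F = 10 / 0.3 = 33.3333 mg

D_rectal = 33.3 mg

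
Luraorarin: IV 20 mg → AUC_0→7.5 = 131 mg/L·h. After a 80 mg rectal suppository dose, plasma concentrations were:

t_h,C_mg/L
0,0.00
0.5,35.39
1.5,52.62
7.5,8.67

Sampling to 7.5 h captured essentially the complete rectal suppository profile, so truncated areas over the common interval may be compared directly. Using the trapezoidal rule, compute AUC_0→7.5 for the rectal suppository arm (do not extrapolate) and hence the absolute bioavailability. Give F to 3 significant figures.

F = 0.452

Trapezoidal AUC_0→7.5 (rectal suppository):
  [0→0.5]: (0.00+35.39)/2 × 0.5 = 8.8475
  [0.5→1.5]: (35.39+52.62)/2 × 1 = 44.005
  [1.5→7.5]: (52.62+8.67)/2 × 6 = 183.87
  Sum = 236.7225 mg/L·h
F = (AUC_ev/D_ev)/(AUC_iv/D_iv) = (236.7225/80)/(131/20) = 2.95903/6.55 = 0.4518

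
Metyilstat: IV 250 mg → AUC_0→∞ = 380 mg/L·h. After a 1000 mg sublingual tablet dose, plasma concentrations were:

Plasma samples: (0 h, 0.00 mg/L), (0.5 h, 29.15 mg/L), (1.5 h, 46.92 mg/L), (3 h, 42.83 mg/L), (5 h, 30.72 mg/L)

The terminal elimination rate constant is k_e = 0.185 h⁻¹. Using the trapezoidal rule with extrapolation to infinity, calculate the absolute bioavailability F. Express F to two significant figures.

F = 0.23

Trapezoidal AUC_0→5 (sublingual tablet):
  [0→0.5]: (0.00+29.15)/2 × 0.5 = 7.2875
  [0.5→1.5]: (29.15+46.92)/2 × 1 = 38.035
  [1.5→3]: (46.92+42.83)/2 × 1.5 = 67.3125
  [3→5]: (42.83+30.72)/2 × 2 = 73.55
  Sum = 186.185 mg/L·h
Tail: C_last/k_e = 30.72/0.185 = 166.054
AUC_0→∞ (sublingual tablet) = 186.185 + 166.054 = 352.239 mg/L·h
F = (AUC_ev/D_ev)/(AUC_iv/D_iv) = (352.239/1000)/(380/250) = 0.352239/1.52 = 0.2317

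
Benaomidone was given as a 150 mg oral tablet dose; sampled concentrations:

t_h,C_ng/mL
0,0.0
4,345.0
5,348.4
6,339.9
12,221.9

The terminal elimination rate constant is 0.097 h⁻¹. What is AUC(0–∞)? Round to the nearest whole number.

AUC = 5354 ng/mL·h

Trapezoidal AUC_0→12:
  [0→4]: (0.0+345.0)/2 × 4 = 690.0
  [4→5]: (345.0+348.4)/2 × 1 = 346.7
  [5→6]: (348.4+339.9)/2 × 1 = 344.15
  [6→12]: (339.9+221.9)/2 × 6 = 1685.4
  Sum = 3066.25 ng/mL·h
Extrapolated tail: C_last / k_e = 221.9 / 0.097 = 2287.629
AUC_0→∞ = 3066.25 + 2287.629 = 5353.879 ng/mL·h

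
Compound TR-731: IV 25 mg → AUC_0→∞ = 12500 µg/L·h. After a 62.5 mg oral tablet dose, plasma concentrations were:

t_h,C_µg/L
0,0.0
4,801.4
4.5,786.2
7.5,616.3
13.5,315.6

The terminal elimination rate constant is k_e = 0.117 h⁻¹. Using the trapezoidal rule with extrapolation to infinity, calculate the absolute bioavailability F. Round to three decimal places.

F = 0.307

Trapezoidal AUC_0→13.5 (oral tablet):
  [0→4]: (0.0+801.4)/2 × 4 = 1602.8
  [4→4.5]: (801.4+786.2)/2 × 0.5 = 396.9
  [4.5→7.5]: (786.2+616.3)/2 × 3 = 2103.75
  [7.5→13.5]: (616.3+315.6)/2 × 6 = 2795.7
  Sum = 6899.15 µg/L·h
Tail: C_last/k_e = 315.6/0.117 = 2697.436
AUC_0→∞ (oral tablet) = 6899.15 + 2697.436 = 9596.586 µg/L·h
F = (AUC_ev/D_ev)/(AUC_iv/D_iv) = (9596.586/62.5)/(12500/25) = 153.545/500 = 0.3071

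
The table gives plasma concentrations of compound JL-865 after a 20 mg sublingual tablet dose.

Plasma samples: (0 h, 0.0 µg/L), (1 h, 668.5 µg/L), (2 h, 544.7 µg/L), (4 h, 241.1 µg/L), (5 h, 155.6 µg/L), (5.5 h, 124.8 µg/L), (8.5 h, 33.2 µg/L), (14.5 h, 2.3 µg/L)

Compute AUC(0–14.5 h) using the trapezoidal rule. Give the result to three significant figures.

AUC = 2340 µg/L·h

Trapezoidal AUC_0→14.5:
  [0→1]: (0.0+668.5)/2 × 1 = 334.25
  [1→2]: (668.5+544.7)/2 × 1 = 606.6
  [2→4]: (544.7+241.1)/2 × 2 = 785.8
  [4→5]: (241.1+155.6)/2 × 1 = 198.35
  [5→5.5]: (155.6+124.8)/2 × 0.5 = 70.1
  [5.5→8.5]: (124.8+33.2)/2 × 3 = 237.0
  [8.5→14.5]: (33.2+2.3)/2 × 6 = 106.5
  Sum = 2338.6 µg/L·h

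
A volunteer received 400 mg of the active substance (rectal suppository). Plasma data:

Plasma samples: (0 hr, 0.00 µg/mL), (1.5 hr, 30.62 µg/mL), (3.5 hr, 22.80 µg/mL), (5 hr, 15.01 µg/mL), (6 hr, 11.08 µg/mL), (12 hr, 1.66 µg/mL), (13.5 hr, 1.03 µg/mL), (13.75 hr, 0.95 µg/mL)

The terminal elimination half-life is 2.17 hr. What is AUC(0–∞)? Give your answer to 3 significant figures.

AUC = 161 µg/mL·hr

Trapezoidal AUC_0→13.75:
  [0→1.5]: (0.00+30.62)/2 × 1.5 = 22.965
  [1.5→3.5]: (30.62+22.80)/2 × 2 = 53.42
  [3.5→5]: (22.80+15.01)/2 × 1.5 = 28.3575
  [5→6]: (15.01+11.08)/2 × 1 = 13.045
  [6→12]: (11.08+1.66)/2 × 6 = 38.22
  [12→13.5]: (1.66+1.03)/2 × 1.5 = 2.0175
  [13.5→13.75]: (1.03+0.95)/2 × 0.25 = 0.2475
  Sum = 158.2725 µg/mL·hr
k_e = ln2 / t½ = 0.693147 / 2.17 = 0.3194 hr^-1
Extrapolated tail: C_last / k_e = 0.95 / 0.3194 = 2.974
AUC_0→∞ = 158.2725 + 2.974 = 161.2465 µg/mL·hr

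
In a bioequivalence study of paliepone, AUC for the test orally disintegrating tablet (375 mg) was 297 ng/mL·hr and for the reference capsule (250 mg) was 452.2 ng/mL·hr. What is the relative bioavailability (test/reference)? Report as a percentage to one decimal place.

F_rel = (AUC_test/D_test) / (AUC_ref/D_ref)
      = (297/375) / (452.2/250)
      = 0.792 / 1.8088 = 0.4379 = 43.79%

F_rel = 43.8%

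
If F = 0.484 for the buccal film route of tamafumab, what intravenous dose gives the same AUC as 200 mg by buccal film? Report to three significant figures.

Systemic exposure from an extravascular dose = F × D_ev, so the equivalent IV dose is F × D_ev.
D_iv = F × D_ev = 0.484 × 200 = 96.8 mg

D_iv = 96.8 mg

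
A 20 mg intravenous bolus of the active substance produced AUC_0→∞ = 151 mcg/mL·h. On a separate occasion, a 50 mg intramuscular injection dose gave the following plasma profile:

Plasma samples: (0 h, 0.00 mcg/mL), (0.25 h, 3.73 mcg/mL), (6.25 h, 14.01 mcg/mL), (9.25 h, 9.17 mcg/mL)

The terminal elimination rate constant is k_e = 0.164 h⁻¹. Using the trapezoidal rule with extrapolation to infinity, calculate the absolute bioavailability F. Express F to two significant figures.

F = 0.38

Trapezoidal AUC_0→9.25 (intramuscular injection):
  [0→0.25]: (0.00+3.73)/2 × 0.25 = 0.46625
  [0.25→6.25]: (3.73+14.01)/2 × 6 = 53.22
  [6.25→9.25]: (14.01+9.17)/2 × 3 = 34.77
  Sum = 88.45625 mcg/mL·h
Tail: C_last/k_e = 9.17/0.164 = 55.915
AUC_0→∞ (intramuscular injection) = 88.45625 + 55.915 = 144.37125 mcg/mL·h
F = (AUC_ev/D_ev)/(AUC_iv/D_iv) = (144.37125/50)/(151/20) = 2.887425/7.55 = 0.3824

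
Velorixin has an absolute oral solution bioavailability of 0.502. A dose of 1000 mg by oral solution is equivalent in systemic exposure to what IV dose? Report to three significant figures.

Systemic exposure from an extravascular dose = F × D_ev, so the equivalent IV dose is F × D_ev.
D_iv = F × D_ev = 0.502 × 1000 = 502 mg

D_iv = 502 mg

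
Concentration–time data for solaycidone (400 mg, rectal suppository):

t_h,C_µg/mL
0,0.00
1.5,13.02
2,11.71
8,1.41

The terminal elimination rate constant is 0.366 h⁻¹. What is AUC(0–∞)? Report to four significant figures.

AUC = 59.16 µg/mL·h

Trapezoidal AUC_0→8:
  [0→1.5]: (0.00+13.02)/2 × 1.5 = 9.765
  [1.5→2]: (13.02+11.71)/2 × 0.5 = 6.1825
  [2→8]: (11.71+1.41)/2 × 6 = 39.36
  Sum = 55.3075 µg/mL·h
Extrapolated tail: C_last / k_e = 1.41 / 0.366 = 3.852
AUC_0→∞ = 55.3075 + 3.852 = 59.1595 µg/mL·h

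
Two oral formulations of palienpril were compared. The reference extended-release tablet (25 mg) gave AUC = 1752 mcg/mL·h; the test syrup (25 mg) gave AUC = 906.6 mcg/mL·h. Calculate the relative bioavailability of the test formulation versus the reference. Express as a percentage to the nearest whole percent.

F_rel = (AUC_test/D_test) / (AUC_ref/D_ref)
      = (906.6/25) / (1752/25)
      = 36.264 / 70.08 = 0.5175 = 51.75%

F_rel = 52%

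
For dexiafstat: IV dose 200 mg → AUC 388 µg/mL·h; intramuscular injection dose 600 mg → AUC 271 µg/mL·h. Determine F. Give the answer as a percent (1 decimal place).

F = (AUC_ev / D_ev) / (AUC_iv / D_iv)
  = (271/600) / (388/200)
  = 0.451667 / 1.94 = 0.2328
  = 23.28%

F = 23.3%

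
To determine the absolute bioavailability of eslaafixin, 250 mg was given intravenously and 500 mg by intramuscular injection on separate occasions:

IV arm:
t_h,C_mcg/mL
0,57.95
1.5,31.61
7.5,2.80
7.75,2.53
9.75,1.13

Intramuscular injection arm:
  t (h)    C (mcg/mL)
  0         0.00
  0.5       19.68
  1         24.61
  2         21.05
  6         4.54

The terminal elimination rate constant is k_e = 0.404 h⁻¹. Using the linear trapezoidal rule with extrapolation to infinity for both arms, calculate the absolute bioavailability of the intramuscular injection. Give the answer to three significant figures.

Trapezoidal AUC_0→9.75 (IV):
  [0→1.5]: (57.95+31.61)/2 × 1.5 = 67.17
  [1.5→7.5]: (31.61+2.80)/2 × 6 = 103.23
  [7.5→7.75]: (2.80+2.53)/2 × 0.25 = 0.66625
  [7.75→9.75]: (2.53+1.13)/2 × 2 = 3.66
  Sum = 174.72625 mcg/mL·h
IV tail: 1.13/0.404 = 2.797; AUC_iv,0→∞ = 174.72625 + 2.797 = 177.52325 mcg/mL·h
Trapezoidal AUC_0→6 (intramuscular injection):
  [0→0.5]: (0.00+19.68)/2 × 0.5 = 4.92
  [0.5→1]: (19.68+24.61)/2 × 0.5 = 11.0725
  [1→2]: (24.61+21.05)/2 × 1 = 22.83
  [2→6]: (21.05+4.54)/2 × 4 = 51.18
  Sum = 90.0025 mcg/mL·h
intramuscular injection tail: 4.54/0.404 = 11.238; AUC_ev,0→∞ = 90.0025 + 11.238 = 101.2405 mcg/mL·h
F = (AUC_ev/D_ev)/(AUC_iv/D_iv) = (101.2405/500)/(177.52325/250) = 0.202481/0.710093 = 0.2851

F = 0.285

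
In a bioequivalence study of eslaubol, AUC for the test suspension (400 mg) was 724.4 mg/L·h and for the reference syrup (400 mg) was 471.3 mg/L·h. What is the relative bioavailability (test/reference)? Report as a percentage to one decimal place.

F_rel = (AUC_test/D_test) / (AUC_ref/D_ref)
      = (724.4/400) / (471.3/400)
      = 1.811 / 1.17825 = 1.5370 = 153.70%

F_rel = 153.7%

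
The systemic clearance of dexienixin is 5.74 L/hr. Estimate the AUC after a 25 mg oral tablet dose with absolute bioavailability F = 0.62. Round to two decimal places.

AUC = 2.70 mg/L·hr

AUC_0→∞ = F × Dose / CL
        = 0.62 × 25 / 5.74 = 2.70035 mg/L·hr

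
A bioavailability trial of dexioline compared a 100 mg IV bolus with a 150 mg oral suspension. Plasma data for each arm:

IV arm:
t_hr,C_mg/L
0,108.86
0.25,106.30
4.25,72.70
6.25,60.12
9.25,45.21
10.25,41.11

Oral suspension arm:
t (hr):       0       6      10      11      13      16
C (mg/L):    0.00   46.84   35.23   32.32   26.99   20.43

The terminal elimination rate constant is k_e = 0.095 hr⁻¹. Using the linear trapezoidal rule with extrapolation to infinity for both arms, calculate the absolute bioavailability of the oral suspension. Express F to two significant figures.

F = 0.40

Trapezoidal AUC_0→10.25 (IV):
  [0→0.25]: (108.86+106.30)/2 × 0.25 = 26.895
  [0.25→4.25]: (106.30+72.70)/2 × 4 = 358.0
  [4.25→6.25]: (72.70+60.12)/2 × 2 = 132.82
  [6.25→9.25]: (60.12+45.21)/2 × 3 = 157.995
  [9.25→10.25]: (45.21+41.11)/2 × 1 = 43.16
  Sum = 718.87 mg/L·hr
IV tail: 41.11/0.095 = 432.737; AUC_iv,0→∞ = 718.87 + 432.737 = 1151.607 mg/L·hr
Trapezoidal AUC_0→16 (oral suspension):
  [0→6]: (0.00+46.84)/2 × 6 = 140.52
  [6→10]: (46.84+35.23)/2 × 4 = 164.14
  [10→11]: (35.23+32.32)/2 × 1 = 33.775
  [11→13]: (32.32+26.99)/2 × 2 = 59.31
  [13→16]: (26.99+20.43)/2 × 3 = 71.13
  Sum = 468.875 mg/L·hr
oral suspension tail: 20.43/0.095 = 215.053; AUC_ev,0→∞ = 468.875 + 215.053 = 683.928 mg/L·hr
F = (AUC_ev/D_ev)/(AUC_iv/D_iv) = (683.928/150)/(1151.607/100) = 4.55952/11.51607 = 0.3959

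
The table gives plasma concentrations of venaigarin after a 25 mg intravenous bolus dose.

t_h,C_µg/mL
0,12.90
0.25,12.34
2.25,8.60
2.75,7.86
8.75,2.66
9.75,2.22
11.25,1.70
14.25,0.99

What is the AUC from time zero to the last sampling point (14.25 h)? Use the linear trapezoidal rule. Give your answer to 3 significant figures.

Trapezoidal AUC_0→14.25:
  [0→0.25]: (12.90+12.34)/2 × 0.25 = 3.155
  [0.25→2.25]: (12.34+8.60)/2 × 2 = 20.94
  [2.25→2.75]: (8.60+7.86)/2 × 0.5 = 4.115
  [2.75→8.75]: (7.86+2.66)/2 × 6 = 31.56
  [8.75→9.75]: (2.66+2.22)/2 × 1 = 2.44
  [9.75→11.25]: (2.22+1.70)/2 × 1.5 = 2.94
  [11.25→14.25]: (1.70+0.99)/2 × 3 = 4.035
  Sum = 69.185 µg/mL·h

AUC = 69.2 µg/mL·h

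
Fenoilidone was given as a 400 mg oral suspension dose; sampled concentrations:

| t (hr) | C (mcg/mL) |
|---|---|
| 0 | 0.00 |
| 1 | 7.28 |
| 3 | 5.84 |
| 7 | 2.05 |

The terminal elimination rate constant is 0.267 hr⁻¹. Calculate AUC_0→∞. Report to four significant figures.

AUC = 40.22 mcg/mL·hr

Trapezoidal AUC_0→7:
  [0→1]: (0.00+7.28)/2 × 1 = 3.64
  [1→3]: (7.28+5.84)/2 × 2 = 13.12
  [3→7]: (5.84+2.05)/2 × 4 = 15.78
  Sum = 32.54 mcg/mL·hr
Extrapolated tail: C_last / k_e = 2.05 / 0.267 = 7.678
AUC_0→∞ = 32.54 + 7.678 = 40.218 mcg/mL·hr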